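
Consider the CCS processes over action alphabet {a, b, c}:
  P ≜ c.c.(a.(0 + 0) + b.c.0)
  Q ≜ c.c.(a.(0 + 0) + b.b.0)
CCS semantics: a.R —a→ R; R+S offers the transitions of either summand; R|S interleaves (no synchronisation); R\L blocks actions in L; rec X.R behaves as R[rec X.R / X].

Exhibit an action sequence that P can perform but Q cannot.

LTS(P): 6 reachable states
  p0 = c.c.(a.(0 + 0) + b.c.0) → =c=> p1
  p1 = c.(a.(0 + 0) + b.c.0) → =c=> p2
  p2 = a.(0 + 0) + b.c.0 → =a=> p3, =b=> p4
  p3 = 0 + 0 → (no moves)
  p4 = c.0 → =c=> p5
  p5 = 0 → (no moves)
LTS(Q): 6 reachable states
  q0 = c.c.(a.(0 + 0) + b.b.0) → =c=> q1
  q1 = c.(a.(0 + 0) + b.b.0) → =c=> q2
  q2 = a.(0 + 0) + b.b.0 → =a=> q3, =b=> q4
  q3 = 0 + 0 → (no moves)
  q4 = b.0 → =b=> q5
  q5 = 0 → (no moves)
Run σ = ⟨ccbc⟩ on P: start {p0}
  [1] c ⇒ {p1}
  [2] c ⇒ {p2}
  [3] b ⇒ {p4}
  [4] c ⇒ {p5}
  ✓ P
Run σ = ⟨ccbc⟩ on Q: start {q0}
  [1] c ⇒ {q1}
  [2] c ⇒ {q2}
  [3] b ⇒ {q4}
  [4] c ⇒ ∅ (Q stuck)

ccbc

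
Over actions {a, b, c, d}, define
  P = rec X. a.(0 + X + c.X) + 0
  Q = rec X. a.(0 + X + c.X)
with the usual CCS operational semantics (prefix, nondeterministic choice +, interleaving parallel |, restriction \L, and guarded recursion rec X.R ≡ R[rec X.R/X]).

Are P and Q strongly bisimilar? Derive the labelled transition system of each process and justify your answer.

bisimilar

LTS(P): 2 reachable states
  m0 = rec X. a.(0 + X + c.X) + 0 ⊢ -a-> m1
  m1 = 0 + (rec X. a.(0 + X + c.X) + 0) + c.(rec X. a.(0 + X + c.X) + 0) ⊢ -a-> m1, -c-> m0
LTS(Q): 2 reachable states
  n0 = rec X. a.(0 + X + c.X) ⊢ -a-> n1
  n1 = 0 + (rec X. a.(0 + X + c.X)) + c.(rec X. a.(0 + X + c.X)) ⊢ -a-> n1, -c-> n0
Partition-refinement fixed point:
  B0 = {m0, n0}
  B1 = {m1, n1}
m0 ∈ B0, n0 ∈ B0 → same block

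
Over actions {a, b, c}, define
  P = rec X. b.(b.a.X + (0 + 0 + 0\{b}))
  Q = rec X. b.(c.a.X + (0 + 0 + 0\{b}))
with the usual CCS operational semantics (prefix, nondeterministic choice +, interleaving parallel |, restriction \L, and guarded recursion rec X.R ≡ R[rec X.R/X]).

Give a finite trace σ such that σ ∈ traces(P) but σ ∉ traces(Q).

bb

LTS(P): 3 reachable states
  u0 = rec X. b.(b.a.X + (0 + 0 + 0\{b})) | —b→ u1
  u1 = b.a.(rec X. b.(b.a.X + (0 + 0 + 0\{b}))) + (0 + 0 + 0\{b}) | —b→ u2
  u2 = a.(rec X. b.(b.a.X + (0 + 0 + 0\{b}))) | —a→ u0
LTS(Q): 3 reachable states
  v0 = rec X. b.(c.a.X + (0 + 0 + 0\{b})) | —b→ v1
  v1 = c.a.(rec X. b.(c.a.X + (0 + 0 + 0\{b}))) + (0 + 0 + 0\{b}) | —c→ v2
  v2 = a.(rec X. b.(c.a.X + (0 + 0 + 0\{b}))) | —a→ v0
Run σ = ⟨bb⟩ on P: start {u0}
  step 1 (b): {u1}
  step 2 (b): {u2}
  ✓ P
Run σ = ⟨bb⟩ on Q: start {v0}
  step 1 (b): {v1}
  step 2 (b): ∅  — Q cannot continue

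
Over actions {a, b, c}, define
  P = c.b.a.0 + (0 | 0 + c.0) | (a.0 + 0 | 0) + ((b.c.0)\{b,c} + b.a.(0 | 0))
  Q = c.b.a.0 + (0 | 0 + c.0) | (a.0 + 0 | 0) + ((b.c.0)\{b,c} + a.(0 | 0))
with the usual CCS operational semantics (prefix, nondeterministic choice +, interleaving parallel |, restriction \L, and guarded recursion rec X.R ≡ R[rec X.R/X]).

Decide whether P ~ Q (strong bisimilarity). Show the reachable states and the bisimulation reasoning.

P ≁ Q

P's transition system — 8 states:
  m0 = c.b.a.0 + (0 | 0 + c.0) | (a.0 + 0 | 0) + ((b.c.0)\{b,c} + b.a.(0 | 0)) | -a-> m1, -b-> m2, -c-> m3, -c-> m4
  m1 = (0 | 0 + c.0) | 0 | -c-> m5
  m2 = a.(0 | 0) | -a-> m5
  m3 = 0 | (a.0 + 0 | 0) | -a-> m5
  m4 = b.a.0 | -b-> m6
  m5 = 0 | 0 | ∅
  m6 = a.0 | -a-> m7
  m7 = 0 | ∅
Q's transition system — 7 states:
  n0 = c.b.a.0 + (0 | 0 + c.0) | (a.0 + 0 | 0) + ((b.c.0)\{b,c} + a.(0 | 0)) | -a-> n1, -a-> n2, -c-> n3, -c-> n4
  n1 = (0 | 0 + c.0) | 0 | -c-> n2
  n2 = 0 | 0 | ∅
  n3 = 0 | (a.0 + 0 | 0) | -a-> n2
  n4 = b.a.0 | -b-> n5
  n5 = a.0 | -a-> n6
  n6 = 0 | ∅
Bisimilarity quotient blocks:
  B0 = {m0}
  B1 = {m1, n1}
  B2 = {m5, m7, n2, n6}
  B3 = {m2, m3, m6, n3, n5}
  B4 = {m4, n4}
  B5 = {n0}
m0 ∈ B0, n0 ∈ B5 → different blocks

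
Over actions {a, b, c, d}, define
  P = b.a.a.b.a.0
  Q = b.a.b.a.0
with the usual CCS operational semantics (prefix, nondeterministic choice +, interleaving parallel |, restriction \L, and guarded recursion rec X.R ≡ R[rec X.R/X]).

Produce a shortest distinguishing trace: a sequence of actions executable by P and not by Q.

LTS(P): 6 reachable states
  s0 = b.a.a.b.a.0 → =b=> s1
  s1 = a.a.b.a.0 → =a=> s2
  s2 = a.b.a.0 → =a=> s3
  s3 = b.a.0 → =b=> s4
  s4 = a.0 → =a=> s5
  s5 = 0 → ∅
LTS(Q): 5 reachable states
  t0 = b.a.b.a.0 → =b=> t1
  t1 = a.b.a.0 → =a=> t2
  t2 = b.a.0 → =b=> t3
  t3 = a.0 → =a=> t4
  t4 = 0 → ∅
Run σ = ⟨baa⟩ on P: start {s0}
  after b @ step 1: {s1}
  after a @ step 2: {s2}
  after a @ step 3: {s3}
  — P admits the full trace.
Run σ = ⟨baa⟩ on Q: start {t0}
  after b @ step 1: {t1}
  after a @ step 2: {t2}
  after a @ step 3: no successor for Q

baa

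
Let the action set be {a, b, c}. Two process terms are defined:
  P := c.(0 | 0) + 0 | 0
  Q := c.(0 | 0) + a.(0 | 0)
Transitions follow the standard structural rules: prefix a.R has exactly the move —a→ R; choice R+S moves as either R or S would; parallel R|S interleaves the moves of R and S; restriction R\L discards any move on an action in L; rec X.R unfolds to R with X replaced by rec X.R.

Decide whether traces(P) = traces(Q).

LTS(P): 2 reachable states
  u0 = c.(0 | 0) + 0 | 0 ⊢ ··c··> u1
  u1 = 0 | 0 ⊢ deadlocked
LTS(Q): 2 reachable states
  v0 = c.(0 | 0) + a.(0 | 0) ⊢ ··a··> v1, ··c··> v1
  v1 = 0 | 0 ⊢ deadlocked
Trace ⟨a⟩ through Q, begin at {v0}:
  [1] a ⇒ {v1}
  Q completes σ.
Trace ⟨a⟩ through P, begin at {u0}:
  [1] a ⇒ no successor for P

traces(P) ≠ traces(Q) — witness ⟨a⟩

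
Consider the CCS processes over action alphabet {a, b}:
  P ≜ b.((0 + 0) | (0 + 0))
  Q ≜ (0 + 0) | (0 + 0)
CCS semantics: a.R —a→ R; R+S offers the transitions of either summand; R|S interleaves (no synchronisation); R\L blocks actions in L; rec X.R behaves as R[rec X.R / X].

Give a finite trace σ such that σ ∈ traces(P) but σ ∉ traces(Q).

P's transition system — 2 states:
  s0 = b.((0 + 0) | (0 + 0)) has moves ··b··> s1
  s1 = (0 + 0) | (0 + 0) has moves (no moves)
Q's transition system — 1 states:
  t0 = (0 + 0) | (0 + 0) has moves (no moves)
Trace ⟨b⟩ through P, begin at {s0}:
  step 1 (b): {s1}
  — P admits the full trace.
Trace ⟨b⟩ through Q, begin at {t0}:
  step 1 (b): no successor for Q

b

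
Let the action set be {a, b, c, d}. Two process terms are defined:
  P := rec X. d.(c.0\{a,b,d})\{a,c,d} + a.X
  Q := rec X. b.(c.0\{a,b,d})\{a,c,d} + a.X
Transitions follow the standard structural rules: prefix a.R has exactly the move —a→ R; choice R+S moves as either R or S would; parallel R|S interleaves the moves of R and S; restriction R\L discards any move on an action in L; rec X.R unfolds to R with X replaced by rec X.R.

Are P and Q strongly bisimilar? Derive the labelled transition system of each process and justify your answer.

P's transition system — 2 states:
  s0 = rec X. d.(c.0\{a,b,d})\{a,c,d} + a.X → —a→ s0, —d→ s1
  s1 = (c.0\{a,b,d})\{a,c,d} → (no moves)
Q's transition system — 2 states:
  t0 = rec X. b.(c.0\{a,b,d})\{a,c,d} + a.X → —a→ t0, —b→ t1
  t1 = (c.0\{a,b,d})\{a,c,d} → (no moves)
Coarsest stable partition (strong bisimilarity classes):
  B0 = {s0}
  B1 = {s1, t1}
  B2 = {t0}
s0 ∈ B0, t0 ∈ B2 → different blocks

NO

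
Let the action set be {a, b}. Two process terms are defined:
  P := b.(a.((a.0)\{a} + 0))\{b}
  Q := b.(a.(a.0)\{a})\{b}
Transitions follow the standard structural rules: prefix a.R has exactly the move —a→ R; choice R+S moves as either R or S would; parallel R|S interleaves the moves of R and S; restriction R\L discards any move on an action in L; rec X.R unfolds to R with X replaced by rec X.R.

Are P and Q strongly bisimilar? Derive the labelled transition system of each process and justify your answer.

P's transition system — 3 states:
  p0 = b.(a.((a.0)\{a} + 0))\{b} ⊢ =b=> p1
  p1 = (a.((a.0)\{a} + 0))\{b} ⊢ =a=> p2
  p2 = ((a.0)\{a} + 0)\{b} ⊢ ·
Q's transition system — 3 states:
  q0 = b.(a.(a.0)\{a})\{b} ⊢ =b=> q1
  q1 = (a.(a.0)\{a})\{b} ⊢ =a=> q2
  q2 = (a.0)\{a}\{b} ⊢ ·
Coarsest stable partition (strong bisimilarity classes):
  B0 = {p0, q0}
  B1 = {p1, q1}
  B2 = {p2, q2}
p0 ∈ B0, q0 ∈ B0 → same block

P ~ Q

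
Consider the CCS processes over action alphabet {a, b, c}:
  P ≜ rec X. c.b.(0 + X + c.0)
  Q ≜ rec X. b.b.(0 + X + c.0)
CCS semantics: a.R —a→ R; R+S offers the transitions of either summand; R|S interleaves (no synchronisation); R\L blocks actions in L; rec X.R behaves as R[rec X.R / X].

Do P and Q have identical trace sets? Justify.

P's transition system — 4 states:
  s0 = rec X. c.b.(0 + X + c.0) ⊢ --c--▸ s1
  s1 = b.(0 + (rec X. c.b.(0 + X + c.0)) + c.0) ⊢ --b--▸ s2
  s2 = 0 + (rec X. c.b.(0 + X + c.0)) + c.0 ⊢ --c--▸ s1, --c--▸ s3
  s3 = 0 ⊢ ∅
Q's transition system — 4 states:
  t0 = rec X. b.b.(0 + X + c.0) ⊢ --b--▸ t1
  t1 = b.(0 + (rec X. b.b.(0 + X + c.0)) + c.0) ⊢ --b--▸ t2
  t2 = 0 + (rec X. b.b.(0 + X + c.0)) + c.0 ⊢ --b--▸ t1, --c--▸ t3
  t3 = 0 ⊢ ∅
Executing c from P (initial set {s0}):
  [1] c ⇒ {s1}
  P completes σ.
Executing c from Q (initial set {t0}):
  [1] c ⇒ no successor for Q

trace-distinct — witness ⟨c⟩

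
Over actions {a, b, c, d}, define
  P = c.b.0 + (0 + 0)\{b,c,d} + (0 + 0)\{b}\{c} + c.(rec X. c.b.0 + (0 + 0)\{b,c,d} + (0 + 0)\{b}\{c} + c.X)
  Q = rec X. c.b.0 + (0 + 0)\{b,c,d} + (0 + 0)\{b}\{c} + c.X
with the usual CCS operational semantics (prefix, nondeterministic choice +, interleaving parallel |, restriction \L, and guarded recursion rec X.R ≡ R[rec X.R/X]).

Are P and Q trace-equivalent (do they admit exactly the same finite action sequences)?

traces(P) = traces(Q)

P's transition system — 4 states:
  u0 = c.b.0 + (0 + 0)\{b,c,d} + (0 + 0)\{b}\{c} + c.(rec X. c.b.0 + (0 + 0)\{b,c,d} + (0 + 0)\{b}\{c} + c.X) | --c--▸ u1, --c--▸ u2
  u1 = b.0 | --b--▸ u3
  u2 = rec X. c.b.0 + (0 + 0)\{b,c,d} + (0 + 0)\{b}\{c} + c.X | --c--▸ u1, --c--▸ u2
  u3 = 0 | (no moves)
Q's transition system — 3 states:
  v0 = rec X. c.b.0 + (0 + 0)\{b,c,d} + (0 + 0)\{b}\{c} + c.X | --c--▸ v0, --c--▸ v1
  v1 = b.0 | --b--▸ v2
  v2 = 0 | (no moves)
Partition-refinement fixed point:
  B0 = {u0, u2, v0}
  B1 = {u1, v1}
  B2 = {u3, v2}
u0 ∈ B0, v0 ∈ B0 → same block
Bisimilar ⇒ trace-equivalent.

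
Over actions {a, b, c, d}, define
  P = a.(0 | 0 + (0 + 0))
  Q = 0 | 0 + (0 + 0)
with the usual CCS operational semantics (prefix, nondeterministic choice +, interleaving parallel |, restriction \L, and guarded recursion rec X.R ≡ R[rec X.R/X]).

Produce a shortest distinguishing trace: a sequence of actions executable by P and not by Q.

P's transition system — 2 states:
  m0 = a.(0 | 0 + (0 + 0)) → -a-> m1
  m1 = 0 | 0 + (0 + 0) → deadlocked
Q's transition system — 1 states:
  n0 = 0 | 0 + (0 + 0) → deadlocked
Run σ = ⟨a⟩ on P: start {m0}
  step 1 (a): {m1}
  ✓ P
Run σ = ⟨a⟩ on Q: start {n0}
  step 1 (a): no successor for Q

a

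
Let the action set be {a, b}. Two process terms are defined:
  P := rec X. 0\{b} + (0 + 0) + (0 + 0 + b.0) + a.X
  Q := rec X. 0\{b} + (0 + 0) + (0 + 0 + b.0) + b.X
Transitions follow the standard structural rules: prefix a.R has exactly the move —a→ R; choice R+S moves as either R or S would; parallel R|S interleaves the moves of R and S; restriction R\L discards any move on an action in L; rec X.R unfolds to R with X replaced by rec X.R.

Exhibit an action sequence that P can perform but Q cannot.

LTS(P): 2 reachable states
  u0 = rec X. 0\{b} + (0 + 0) + (0 + 0 + b.0) + a.X ⊢ -a-> u0, -b-> u1
  u1 = 0 ⊢ ·
LTS(Q): 2 reachable states
  v0 = rec X. 0\{b} + (0 + 0) + (0 + 0 + b.0) + b.X ⊢ -b-> v0, -b-> v1
  v1 = 0 ⊢ ·
Run σ = ⟨a⟩ on P: start {u0}
  step 1 (a): {u0}
  — P admits the full trace.
Run σ = ⟨a⟩ on Q: start {v0}
  step 1 (a): no successor for Q

a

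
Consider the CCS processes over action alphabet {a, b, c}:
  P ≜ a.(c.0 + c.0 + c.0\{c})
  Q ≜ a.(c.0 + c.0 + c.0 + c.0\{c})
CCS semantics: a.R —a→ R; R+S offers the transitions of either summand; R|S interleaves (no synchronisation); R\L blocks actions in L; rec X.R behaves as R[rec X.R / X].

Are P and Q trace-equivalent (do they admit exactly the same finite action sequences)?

LTS(P): 4 reachable states
  m0 = a.(c.0 + c.0 + c.0\{c}) :: ··a··> m1
  m1 = c.0 + c.0 + c.0\{c} :: ··c··> m2, ··c··> m3
  m2 = 0 :: ·
  m3 = 0\{c} :: ·
LTS(Q): 4 reachable states
  n0 = a.(c.0 + c.0 + c.0 + c.0\{c}) :: ··a··> n1
  n1 = c.0 + c.0 + c.0 + c.0\{c} :: ··c··> n2, ··c··> n3
  n2 = 0 :: ·
  n3 = 0\{c} :: ·
Coarsest stable partition (strong bisimilarity classes):
  B0 = {m0, n0}
  B1 = {m1, n1}
  B2 = {m2, m3, n2, n3}
m0 ∈ B0, n0 ∈ B0 → same block
Bisimilar ⇒ trace-equivalent.

trace-equivalent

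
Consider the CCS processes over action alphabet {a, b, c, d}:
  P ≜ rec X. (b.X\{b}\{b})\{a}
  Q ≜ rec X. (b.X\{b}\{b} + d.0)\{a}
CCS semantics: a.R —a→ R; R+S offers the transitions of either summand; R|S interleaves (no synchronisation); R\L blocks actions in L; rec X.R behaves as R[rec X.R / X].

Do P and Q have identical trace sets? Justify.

P's transition system — 2 states:
  u0 = rec X. (b.X\{b}\{b})\{a} → ··b··> u1
  u1 = (rec X. (b.X\{b}\{b})\{a})\{b}\{b}\{a} → ∅
Q's transition system — 4 states:
  v0 = rec X. (b.X\{b}\{b} + d.0)\{a} → ··b··> v1, ··d··> v2
  v1 = (rec X. (b.X\{b}\{b} + d.0)\{a})\{b}\{b}\{a} → ··d··> v3
  v2 = 0\{a} → ∅
  v3 = 0\{a}\{b}\{b}\{a} → ∅
Trace ⟨d⟩ through Q, begin at {v0}:
  step 1 (d): {v2}
  — Q admits the full trace.
Trace ⟨d⟩ through P, begin at {u0}:
  step 1 (d): ∅  — P cannot continue

trace-distinct — witness ⟨d⟩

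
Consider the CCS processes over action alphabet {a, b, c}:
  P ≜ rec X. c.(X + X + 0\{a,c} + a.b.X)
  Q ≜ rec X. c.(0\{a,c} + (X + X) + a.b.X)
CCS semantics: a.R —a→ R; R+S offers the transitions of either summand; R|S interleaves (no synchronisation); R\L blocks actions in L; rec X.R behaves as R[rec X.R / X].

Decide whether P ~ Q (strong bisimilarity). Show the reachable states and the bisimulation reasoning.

YES

Reachable graph of P (3 states):
  u0 = rec X. c.(X + X + 0\{a,c} + a.b.X) ⊢ -c-> u1
  u1 = (rec X. c.(X + X + 0\{a,c} + a.b.X)) + (rec X. c.(X + X + 0\{a,c} + a.b.X)) + 0\{a,c} + a.b.(rec X. c.(X + X + 0\{a,c} + a.b.X)) ⊢ -a-> u2, -c-> u1
  u2 = b.(rec X. c.(X + X + 0\{a,c} + a.b.X)) ⊢ -b-> u0
Reachable graph of Q (3 states):
  v0 = rec X. c.(0\{a,c} + (X + X) + a.b.X) ⊢ -c-> v1
  v1 = 0\{a,c} + ((rec X. c.(0\{a,c} + (X + X) + a.b.X)) + (rec X. c.(0\{a,c} + (X + X) + a.b.X))) + a.b.(rec X. c.(0\{a,c} + (X + X) + a.b.X)) ⊢ -a-> v2, -c-> v1
  v2 = b.(rec X. c.(0\{a,c} + (X + X) + a.b.X)) ⊢ -b-> v0
Partition-refinement fixed point:
  B0 = {u0, v0}
  B1 = {u1, v1}
  B2 = {u2, v2}
u0 ∈ B0, v0 ∈ B0 → same block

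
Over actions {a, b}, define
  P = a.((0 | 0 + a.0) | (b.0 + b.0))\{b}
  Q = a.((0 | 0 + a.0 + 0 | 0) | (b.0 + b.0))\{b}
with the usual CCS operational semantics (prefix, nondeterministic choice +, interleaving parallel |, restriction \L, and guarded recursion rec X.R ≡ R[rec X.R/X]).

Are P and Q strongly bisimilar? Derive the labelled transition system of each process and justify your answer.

P ~ Q

LTS(P): 3 reachable states
  s0 = a.((0 | 0 + a.0) | (b.0 + b.0))\{b} :: -a-> s1
  s1 = ((0 | 0 + a.0) | (b.0 + b.0))\{b} :: -a-> s2
  s2 = (0 | (b.0 + b.0))\{b} :: stopped
LTS(Q): 3 reachable states
  t0 = a.((0 | 0 + a.0 + 0 | 0) | (b.0 + b.0))\{b} :: -a-> t1
  t1 = ((0 | 0 + a.0 + 0 | 0) | (b.0 + b.0))\{b} :: -a-> t2
  t2 = (0 | (b.0 + b.0))\{b} :: stopped
Coarsest stable partition (strong bisimilarity classes):
  B0 = {s0, t0}
  B1 = {s1, t1}
  B2 = {s2, t2}
s0 ∈ B0, t0 ∈ B0 → same block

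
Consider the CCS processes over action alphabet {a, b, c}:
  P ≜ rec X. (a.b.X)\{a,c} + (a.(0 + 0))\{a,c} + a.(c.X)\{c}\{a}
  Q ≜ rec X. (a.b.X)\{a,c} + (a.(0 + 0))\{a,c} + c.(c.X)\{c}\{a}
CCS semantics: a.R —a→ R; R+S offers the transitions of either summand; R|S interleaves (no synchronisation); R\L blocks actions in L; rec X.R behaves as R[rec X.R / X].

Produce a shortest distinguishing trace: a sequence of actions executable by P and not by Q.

a

LTS(P): 2 reachable states
  s0 = rec X. (a.b.X)\{a,c} + (a.(0 + 0))\{a,c} + a.(c.X)\{c}\{a} → =a=> s1
  s1 = (c.(rec X. (a.b.X)\{a,c} + (a.(0 + 0))\{a,c} + a.(c.X)\{c}\{a}))\{c}\{a} → ∅
LTS(Q): 2 reachable states
  t0 = rec X. (a.b.X)\{a,c} + (a.(0 + 0))\{a,c} + c.(c.X)\{c}\{a} → =c=> t1
  t1 = (c.(rec X. (a.b.X)\{a,c} + (a.(0 + 0))\{a,c} + c.(c.X)\{c}\{a}))\{c}\{a} → ∅
Executing a from P (initial set {s0}):
  [1] a ⇒ {s1}
  P completes σ.
Executing a from Q (initial set {t0}):
  [1] a ⇒ ∅ (Q stuck)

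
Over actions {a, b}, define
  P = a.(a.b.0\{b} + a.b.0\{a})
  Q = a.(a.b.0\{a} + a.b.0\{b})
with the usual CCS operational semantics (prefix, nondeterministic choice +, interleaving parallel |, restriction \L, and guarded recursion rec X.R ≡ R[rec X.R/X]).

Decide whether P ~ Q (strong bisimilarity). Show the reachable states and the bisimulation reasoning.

Reachable graph of P (6 states):
  s0 = a.(a.b.0\{b} + a.b.0\{a}) :: -a-> s1
  s1 = a.b.0\{b} + a.b.0\{a} :: -a-> s2, -a-> s3
  s2 = b.0\{a} :: -b-> s4
  s3 = b.0\{b} :: -b-> s5
  s4 = 0\{a} :: stopped
  s5 = 0\{b} :: stopped
Reachable graph of Q (6 states):
  t0 = a.(a.b.0\{a} + a.b.0\{b}) :: -a-> t1
  t1 = a.b.0\{a} + a.b.0\{b} :: -a-> t2, -a-> t3
  t2 = b.0\{a} :: -b-> t4
  t3 = b.0\{b} :: -b-> t5
  t4 = 0\{a} :: stopped
  t5 = 0\{b} :: stopped
Partition-refinement fixed point:
  B0 = {s0, t0}
  B1 = {s1, t1}
  B2 = {s2, s3, t2, t3}
  B3 = {s4, s5, t4, t5}
s0 ∈ B0, t0 ∈ B0 → same block

P ~ Q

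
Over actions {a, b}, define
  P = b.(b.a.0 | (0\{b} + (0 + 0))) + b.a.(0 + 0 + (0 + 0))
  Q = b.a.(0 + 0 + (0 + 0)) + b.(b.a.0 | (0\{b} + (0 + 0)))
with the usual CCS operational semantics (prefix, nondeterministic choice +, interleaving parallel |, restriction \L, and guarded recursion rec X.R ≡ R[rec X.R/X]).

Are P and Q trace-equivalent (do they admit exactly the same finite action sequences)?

LTS(P): 6 reachable states
  p0 = b.(b.a.0 | (0\{b} + (0 + 0))) + b.a.(0 + 0 + (0 + 0)) :: ··b··> p1, ··b··> p2
  p1 = a.(0 + 0 + (0 + 0)) :: ··a··> p3
  p2 = b.a.0 | (0\{b} + (0 + 0)) :: ··b··> p4
  p3 = 0 + 0 + (0 + 0) :: deadlocked
  p4 = a.0 | (0\{b} + (0 + 0)) :: ··a··> p5
  p5 = 0 | (0\{b} + (0 + 0)) :: deadlocked
LTS(Q): 6 reachable states
  q0 = b.a.(0 + 0 + (0 + 0)) + b.(b.a.0 | (0\{b} + (0 + 0))) :: ··b··> q1, ··b··> q2
  q1 = a.(0 + 0 + (0 + 0)) :: ··a··> q3
  q2 = b.a.0 | (0\{b} + (0 + 0)) :: ··b··> q4
  q3 = 0 + 0 + (0 + 0) :: deadlocked
  q4 = a.0 | (0\{b} + (0 + 0)) :: ··a··> q5
  q5 = 0 | (0\{b} + (0 + 0)) :: deadlocked
Partition-refinement fixed point:
  B0 = {p0, q0}
  B1 = {p1, p4, q1, q4}
  B2 = {p3, p5, q3, q5}
  B3 = {p2, q2}
p0 ∈ B0, q0 ∈ B0 → same block
Bisimilar ⇒ trace-equivalent.

trace-equivalent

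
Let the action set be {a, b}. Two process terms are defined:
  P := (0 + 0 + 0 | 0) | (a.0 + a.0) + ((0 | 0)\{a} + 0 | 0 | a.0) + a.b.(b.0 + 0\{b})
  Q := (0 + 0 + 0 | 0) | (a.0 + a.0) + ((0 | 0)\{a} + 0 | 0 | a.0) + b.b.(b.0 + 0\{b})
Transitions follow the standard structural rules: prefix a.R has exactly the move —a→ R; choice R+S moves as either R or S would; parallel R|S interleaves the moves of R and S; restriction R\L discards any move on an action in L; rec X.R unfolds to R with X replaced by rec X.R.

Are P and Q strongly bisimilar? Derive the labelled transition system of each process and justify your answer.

Reachable graph of P (6 states):
  p0 = (0 + 0 + 0 | 0) | (a.0 + a.0) + ((0 | 0)\{a} + 0 | 0 | a.0) + a.b.(b.0 + 0\{b}) has moves ··a··> p1, ··a··> p2, ··a··> p3
  p1 = (0 + 0 + 0 | 0) | 0 has moves (no moves)
  p2 = 0 | 0 | 0 has moves (no moves)
  p3 = b.(b.0 + 0\{b}) has moves ··b··> p4
  p4 = b.0 + 0\{b} has moves ··b··> p5
  p5 = 0 has moves (no moves)
Reachable graph of Q (6 states):
  q0 = (0 + 0 + 0 | 0) | (a.0 + a.0) + ((0 | 0)\{a} + 0 | 0 | a.0) + b.b.(b.0 + 0\{b}) has moves ··a··> q1, ··a··> q2, ··b··> q3
  q1 = (0 + 0 + 0 | 0) | 0 has moves (no moves)
  q2 = 0 | 0 | 0 has moves (no moves)
  q3 = b.(b.0 + 0\{b}) has moves ··b··> q4
  q4 = b.0 + 0\{b} has moves ··b··> q5
  q5 = 0 has moves (no moves)
Coarsest stable partition (strong bisimilarity classes):
  B0 = {p0}
  B1 = {p1, p2, p5, q1, q2, q5}
  B2 = {p3, q3}
  B3 = {p4, q4}
  B4 = {q0}
p0 ∈ B0, q0 ∈ B4 → different blocks

NO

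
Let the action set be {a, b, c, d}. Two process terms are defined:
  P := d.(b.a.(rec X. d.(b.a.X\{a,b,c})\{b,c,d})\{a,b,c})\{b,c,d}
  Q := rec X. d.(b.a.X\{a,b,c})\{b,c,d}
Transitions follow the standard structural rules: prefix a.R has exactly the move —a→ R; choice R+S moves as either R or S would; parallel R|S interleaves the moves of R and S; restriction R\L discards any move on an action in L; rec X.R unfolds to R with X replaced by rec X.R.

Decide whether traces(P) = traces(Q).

P's transition system — 2 states:
  m0 = d.(b.a.(rec X. d.(b.a.X\{a,b,c})\{b,c,d})\{a,b,c})\{b,c,d} | —d→ m1
  m1 = (b.a.(rec X. d.(b.a.X\{a,b,c})\{b,c,d})\{a,b,c})\{b,c,d} | stopped
Q's transition system — 2 states:
  n0 = rec X. d.(b.a.X\{a,b,c})\{b,c,d} | —d→ n1
  n1 = (b.a.(rec X. d.(b.a.X\{a,b,c})\{b,c,d})\{a,b,c})\{b,c,d} | stopped
Coarsest stable partition (strong bisimilarity classes):
  B0 = {m0, n0}
  B1 = {m1, n1}
m0 ∈ B0, n0 ∈ B0 → same block
Bisimilar ⇒ trace-equivalent.

trace-equivalent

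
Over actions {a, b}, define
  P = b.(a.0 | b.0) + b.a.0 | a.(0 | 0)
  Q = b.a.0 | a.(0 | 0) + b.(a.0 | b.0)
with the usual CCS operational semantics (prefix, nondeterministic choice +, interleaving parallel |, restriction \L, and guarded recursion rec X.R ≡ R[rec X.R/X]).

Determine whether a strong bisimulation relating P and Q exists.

bisimilar

LTS(P): 10 reachable states
  u0 = b.(a.0 | b.0) + b.a.0 | a.(0 | 0) | —a→ u1, —b→ u2, —b→ u3
  u1 = b.a.0 | (0 | 0) | —b→ u4
  u2 = a.0 | a.(0 | 0) | —a→ u4, —a→ u5
  u3 = a.0 | b.0 | —a→ u6, —b→ u7
  u4 = a.0 | (0 | 0) | —a→ u8
  u5 = 0 | a.(0 | 0) | —a→ u8
  u6 = 0 | b.0 | —b→ u9
  u7 = a.0 | 0 | —a→ u9
  u8 = 0 | (0 | 0) | stopped
  u9 = 0 | 0 | stopped
LTS(Q): 10 reachable states
  v0 = b.a.0 | a.(0 | 0) + b.(a.0 | b.0) | —a→ v1, —b→ v2, —b→ v3
  v1 = b.a.0 | (0 | 0) | —b→ v4
  v2 = a.0 | a.(0 | 0) | —a→ v4, —a→ v5
  v3 = a.0 | b.0 | —a→ v6, —b→ v7
  v4 = a.0 | (0 | 0) | —a→ v8
  v5 = 0 | a.(0 | 0) | —a→ v8
  v6 = 0 | b.0 | —b→ v9
  v7 = a.0 | 0 | —a→ v9
  v8 = 0 | (0 | 0) | stopped
  v9 = 0 | 0 | stopped
Bisimilarity quotient blocks:
  B0 = {u0, v0}
  B1 = {u1, v1}
  B2 = {u4, u5, u7, v4, v5, v7}
  B3 = {u8, u9, v8, v9}
  B4 = {u2, v2}
  B5 = {u3, v3}
  B6 = {u6, v6}
u0 ∈ B0, v0 ∈ B0 → same block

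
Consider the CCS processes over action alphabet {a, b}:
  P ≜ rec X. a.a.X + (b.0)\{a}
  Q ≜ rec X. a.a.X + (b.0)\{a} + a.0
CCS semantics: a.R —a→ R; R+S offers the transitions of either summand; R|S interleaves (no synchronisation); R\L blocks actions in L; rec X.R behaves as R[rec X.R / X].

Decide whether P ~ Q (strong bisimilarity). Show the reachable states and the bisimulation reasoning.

Reachable graph of P (3 states):
  m0 = rec X. a.a.X + (b.0)\{a} :: --a--▸ m1, --b--▸ m2
  m1 = a.(rec X. a.a.X + (b.0)\{a}) :: --a--▸ m0
  m2 = 0\{a} :: deadlocked
Reachable graph of Q (4 states):
  n0 = rec X. a.a.X + (b.0)\{a} + a.0 :: --a--▸ n1, --a--▸ n2, --b--▸ n3
  n1 = 0 :: deadlocked
  n2 = a.(rec X. a.a.X + (b.0)\{a} + a.0) :: --a--▸ n0
  n3 = 0\{a} :: deadlocked
Partition-refinement fixed point:
  B0 = {m0}
  B1 = {m2, n1, n3}
  B2 = {m1}
  B3 = {n0}
  B4 = {n2}
m0 ∈ B0, n0 ∈ B3 → different blocks

P ≁ Q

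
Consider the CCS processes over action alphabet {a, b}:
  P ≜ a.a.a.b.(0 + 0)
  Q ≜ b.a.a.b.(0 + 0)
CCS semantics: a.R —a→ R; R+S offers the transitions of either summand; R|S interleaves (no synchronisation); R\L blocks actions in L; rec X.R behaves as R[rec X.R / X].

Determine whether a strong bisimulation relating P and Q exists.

not bisimilar

P's transition system — 5 states:
  p0 = a.a.a.b.(0 + 0) has moves -a-> p1
  p1 = a.a.b.(0 + 0) has moves -a-> p2
  p2 = a.b.(0 + 0) has moves -a-> p3
  p3 = b.(0 + 0) has moves -b-> p4
  p4 = 0 + 0 has moves deadlocked
Q's transition system — 5 states:
  q0 = b.a.a.b.(0 + 0) has moves -b-> q1
  q1 = a.a.b.(0 + 0) has moves -a-> q2
  q2 = a.b.(0 + 0) has moves -a-> q3
  q3 = b.(0 + 0) has moves -b-> q4
  q4 = 0 + 0 has moves deadlocked
Coarsest stable partition (strong bisimilarity classes):
  B0 = {p0}
  B1 = {p1, q1}
  B2 = {p2, q2}
  B3 = {p3, q3}
  B4 = {p4, q4}
  B5 = {q0}
p0 ∈ B0, q0 ∈ B5 → different blocks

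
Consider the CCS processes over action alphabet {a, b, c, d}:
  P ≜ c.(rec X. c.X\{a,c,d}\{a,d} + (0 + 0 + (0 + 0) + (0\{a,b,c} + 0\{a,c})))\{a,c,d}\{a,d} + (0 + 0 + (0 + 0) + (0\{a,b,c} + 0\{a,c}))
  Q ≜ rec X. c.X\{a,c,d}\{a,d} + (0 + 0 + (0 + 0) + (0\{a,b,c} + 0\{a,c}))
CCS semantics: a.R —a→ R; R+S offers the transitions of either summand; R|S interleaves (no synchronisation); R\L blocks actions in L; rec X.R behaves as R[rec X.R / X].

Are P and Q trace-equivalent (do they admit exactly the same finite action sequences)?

traces(P) = traces(Q)

P's transition system — 2 states:
  s0 = c.(rec X. c.X\{a,c,d}\{a,d} + (0 + 0 + (0 + 0) + (0\{a,b,c} + 0\{a,c})))\{a,c,d}\{a,d} + (0 + 0 + (0 + 0) + (0\{a,b,c} + 0\{a,c})) | =c=> s1
  s1 = (rec X. c.X\{a,c,d}\{a,d} + (0 + 0 + (0 + 0) + (0\{a,b,c} + 0\{a,c})))\{a,c,d}\{a,d} | ∅
Q's transition system — 2 states:
  t0 = rec X. c.X\{a,c,d}\{a,d} + (0 + 0 + (0 + 0) + (0\{a,b,c} + 0\{a,c})) | =c=> t1
  t1 = (rec X. c.X\{a,c,d}\{a,d} + (0 + 0 + (0 + 0) + (0\{a,b,c} + 0\{a,c})))\{a,c,d}\{a,d} | ∅
Coarsest stable partition (strong bisimilarity classes):
  B0 = {s0, t0}
  B1 = {s1, t1}
s0 ∈ B0, t0 ∈ B0 → same block
Bisimilar ⇒ trace-equivalent.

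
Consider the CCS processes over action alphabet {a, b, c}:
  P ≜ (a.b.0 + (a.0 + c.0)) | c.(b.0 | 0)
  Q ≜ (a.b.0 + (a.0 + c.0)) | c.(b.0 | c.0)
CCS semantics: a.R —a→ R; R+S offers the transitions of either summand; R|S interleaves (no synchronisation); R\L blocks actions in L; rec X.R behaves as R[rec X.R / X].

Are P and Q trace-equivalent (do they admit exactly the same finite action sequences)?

Reachable graph of P (9 states):
  u0 = (a.b.0 + (a.0 + c.0)) | c.(b.0 | 0) | --a--▸ u1, --a--▸ u2, --c--▸ u1, --c--▸ u3
  u1 = 0 | c.(b.0 | 0) | --c--▸ u4
  u2 = b.0 | c.(b.0 | 0) | --b--▸ u1, --c--▸ u5
  u3 = (a.b.0 + (a.0 + c.0)) | (b.0 | 0) | --a--▸ u4, --a--▸ u5, --b--▸ u6, --c--▸ u4
  u4 = 0 | (b.0 | 0) | --b--▸ u7
  u5 = b.0 | (b.0 | 0) | --b--▸ u4, --b--▸ u8
  u6 = (a.b.0 + (a.0 + c.0)) | (0 | 0) | --a--▸ u7, --a--▸ u8, --c--▸ u7
  u7 = 0 | (0 | 0) | ·
  u8 = b.0 | (0 | 0) | --b--▸ u7
Reachable graph of Q (15 states):
  v0 = (a.b.0 + (a.0 + c.0)) | c.(b.0 | c.0) | --a--▸ v1, --a--▸ v2, --c--▸ v1, --c--▸ v3
  v1 = 0 | c.(b.0 | c.0) | --c--▸ v4
  v2 = b.0 | c.(b.0 | c.0) | --b--▸ v1, --c--▸ v5
  v3 = (a.b.0 + (a.0 + c.0)) | (b.0 | c.0) | --a--▸ v4, --a--▸ v5, --b--▸ v6, --c--▸ v4, --c--▸ v7
  v4 = 0 | (b.0 | c.0) | --b--▸ v8, --c--▸ v9
  v5 = b.0 | (b.0 | c.0) | --b--▸ v10, --b--▸ v4, --c--▸ v11
  v6 = (a.b.0 + (a.0 + c.0)) | (0 | c.0) | --a--▸ v10, --a--▸ v8, --c--▸ v12, --c--▸ v8
  v7 = (a.b.0 + (a.0 + c.0)) | (b.0 | 0) | --a--▸ v11, --a--▸ v9, --b--▸ v12, --c--▸ v9
  v8 = 0 | (0 | c.0) | --c--▸ v13
  v9 = 0 | (b.0 | 0) | --b--▸ v13
  v10 = b.0 | (0 | c.0) | --b--▸ v8, --c--▸ v14
  v11 = b.0 | (b.0 | 0) | --b--▸ v14, --b--▸ v9
  v12 = (a.b.0 + (a.0 + c.0)) | (0 | 0) | --a--▸ v13, --a--▸ v14, --c--▸ v13
  v13 = 0 | (0 | 0) | ·
  v14 = b.0 | (0 | 0) | --b--▸ v13
Executing acc from Q (initial set {v0}):
  [1] a ⇒ {v1, v2}
  [2] c ⇒ {v4, v5}
  [3] c ⇒ {v11, v9}
  ✓ Q
Executing acc from P (initial set {u0}):
  [1] a ⇒ {u1, u2}
  [2] c ⇒ {u4, u5}
  [3] c ⇒ no successor for P

NO — witness ⟨acc⟩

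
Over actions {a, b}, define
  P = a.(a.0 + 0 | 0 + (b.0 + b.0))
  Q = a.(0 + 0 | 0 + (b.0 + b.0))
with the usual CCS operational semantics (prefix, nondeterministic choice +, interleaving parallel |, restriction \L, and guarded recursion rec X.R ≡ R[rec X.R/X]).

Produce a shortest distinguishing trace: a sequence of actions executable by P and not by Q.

LTS(P): 3 reachable states
  m0 = a.(a.0 + 0 | 0 + (b.0 + b.0)) ⊢ ··a··> m1
  m1 = a.0 + 0 | 0 + (b.0 + b.0) ⊢ ··a··> m2, ··b··> m2
  m2 = 0 ⊢ (no moves)
LTS(Q): 3 reachable states
  n0 = a.(0 + 0 | 0 + (b.0 + b.0)) ⊢ ··a··> n1
  n1 = 0 + 0 | 0 + (b.0 + b.0) ⊢ ··b··> n2
  n2 = 0 ⊢ (no moves)
Run σ = ⟨aa⟩ on P: start {m0}
  [1] a ⇒ {m1}
  [2] a ⇒ {m2}
  — P admits the full trace.
Run σ = ⟨aa⟩ on Q: start {n0}
  [1] a ⇒ {n1}
  [2] a ⇒ ∅  — Q cannot continue

aa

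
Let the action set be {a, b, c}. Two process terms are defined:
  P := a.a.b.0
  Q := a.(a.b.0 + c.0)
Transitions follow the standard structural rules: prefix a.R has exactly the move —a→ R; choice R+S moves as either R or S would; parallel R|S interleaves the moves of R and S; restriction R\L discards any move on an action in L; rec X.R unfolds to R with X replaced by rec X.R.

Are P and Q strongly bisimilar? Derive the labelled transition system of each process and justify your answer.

P's transition system — 4 states:
  m0 = a.a.b.0 ⊢ =a=> m1
  m1 = a.b.0 ⊢ =a=> m2
  m2 = b.0 ⊢ =b=> m3
  m3 = 0 ⊢ ·
Q's transition system — 4 states:
  n0 = a.(a.b.0 + c.0) ⊢ =a=> n1
  n1 = a.b.0 + c.0 ⊢ =a=> n2, =c=> n3
  n2 = b.0 ⊢ =b=> n3
  n3 = 0 ⊢ ·
Bisimilarity quotient blocks:
  B0 = {m0}
  B1 = {m1}
  B2 = {m2, n2}
  B3 = {m3, n3}
  B4 = {n0}
  B5 = {n1}
m0 ∈ B0, n0 ∈ B4 → different blocks

not bisimilar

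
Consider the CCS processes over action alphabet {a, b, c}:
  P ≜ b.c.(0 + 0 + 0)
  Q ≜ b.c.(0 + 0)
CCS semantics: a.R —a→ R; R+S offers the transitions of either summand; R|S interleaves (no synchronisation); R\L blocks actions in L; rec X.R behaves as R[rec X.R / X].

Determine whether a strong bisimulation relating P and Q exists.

Reachable graph of P (3 states):
  u0 = b.c.(0 + 0 + 0) | -b-> u1
  u1 = c.(0 + 0 + 0) | -c-> u2
  u2 = 0 + 0 + 0 | (no moves)
Reachable graph of Q (3 states):
  v0 = b.c.(0 + 0) | -b-> v1
  v1 = c.(0 + 0) | -c-> v2
  v2 = 0 + 0 | (no moves)
Bisimilarity quotient blocks:
  B0 = {u0, v0}
  B1 = {u1, v1}
  B2 = {u2, v2}
u0 ∈ B0, v0 ∈ B0 → same block

bisimilar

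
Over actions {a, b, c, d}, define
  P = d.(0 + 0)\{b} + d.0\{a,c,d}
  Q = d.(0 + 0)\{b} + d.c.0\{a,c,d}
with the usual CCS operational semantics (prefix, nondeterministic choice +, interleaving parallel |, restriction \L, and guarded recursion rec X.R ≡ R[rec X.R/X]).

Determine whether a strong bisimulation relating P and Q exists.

not bisimilar

P's transition system — 3 states:
  s0 = d.(0 + 0)\{b} + d.0\{a,c,d} has moves ··d··> s1, ··d··> s2
  s1 = (0 + 0)\{b} has moves stopped
  s2 = 0\{a,c,d} has moves stopped
Q's transition system — 4 states:
  t0 = d.(0 + 0)\{b} + d.c.0\{a,c,d} has moves ··d··> t1, ··d··> t2
  t1 = (0 + 0)\{b} has moves stopped
  t2 = c.0\{a,c,d} has moves ··c··> t3
  t3 = 0\{a,c,d} has moves stopped
Coarsest stable partition (strong bisimilarity classes):
  B0 = {s0}
  B1 = {s1, s2, t1, t3}
  B2 = {t0}
  B3 = {t2}
s0 ∈ B0, t0 ∈ B2 → different blocks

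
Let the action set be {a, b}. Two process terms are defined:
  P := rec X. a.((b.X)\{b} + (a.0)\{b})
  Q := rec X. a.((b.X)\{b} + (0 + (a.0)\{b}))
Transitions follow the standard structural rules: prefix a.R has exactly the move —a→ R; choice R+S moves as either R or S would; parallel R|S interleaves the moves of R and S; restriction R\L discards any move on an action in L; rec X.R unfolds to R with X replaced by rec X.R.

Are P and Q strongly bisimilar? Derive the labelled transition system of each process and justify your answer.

P ~ Q

P's transition system — 3 states:
  p0 = rec X. a.((b.X)\{b} + (a.0)\{b}) → —a→ p1
  p1 = (b.(rec X. a.((b.X)\{b} + (a.0)\{b})))\{b} + (a.0)\{b} → —a→ p2
  p2 = 0\{b} → stopped
Q's transition system — 3 states:
  q0 = rec X. a.((b.X)\{b} + (0 + (a.0)\{b})) → —a→ q1
  q1 = (b.(rec X. a.((b.X)\{b} + (0 + (a.0)\{b}))))\{b} + (0 + (a.0)\{b}) → —a→ q2
  q2 = 0\{b} → stopped
Partition-refinement fixed point:
  B0 = {p0, q0}
  B1 = {p1, q1}
  B2 = {p2, q2}
p0 ∈ B0, q0 ∈ B0 → same block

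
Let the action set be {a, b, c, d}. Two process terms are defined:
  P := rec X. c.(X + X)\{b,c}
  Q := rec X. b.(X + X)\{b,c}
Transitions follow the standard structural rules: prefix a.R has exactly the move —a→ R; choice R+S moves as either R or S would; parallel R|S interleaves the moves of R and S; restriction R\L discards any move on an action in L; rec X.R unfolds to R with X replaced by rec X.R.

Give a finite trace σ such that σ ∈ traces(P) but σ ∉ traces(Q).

c

Reachable graph of P (2 states):
  u0 = rec X. c.(X + X)\{b,c} has moves --c--▸ u1
  u1 = ((rec X. c.(X + X)\{b,c}) + (rec X. c.(X + X)\{b,c}))\{b,c} has moves deadlocked
Reachable graph of Q (2 states):
  v0 = rec X. b.(X + X)\{b,c} has moves --b--▸ v1
  v1 = ((rec X. b.(X + X)\{b,c}) + (rec X. b.(X + X)\{b,c}))\{b,c} has moves deadlocked
Run σ = ⟨c⟩ on P: start {u0}
  after c @ step 1: {u1}
  — P admits the full trace.
Run σ = ⟨c⟩ on Q: start {v0}
  after c @ step 1: no successor for Q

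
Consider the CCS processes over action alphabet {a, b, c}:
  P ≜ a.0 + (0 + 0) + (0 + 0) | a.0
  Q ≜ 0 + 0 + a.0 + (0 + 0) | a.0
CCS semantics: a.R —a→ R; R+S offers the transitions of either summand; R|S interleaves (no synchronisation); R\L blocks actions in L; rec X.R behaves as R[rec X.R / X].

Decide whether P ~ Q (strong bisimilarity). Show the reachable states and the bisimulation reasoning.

bisimilar

Reachable graph of P (3 states):
  p0 = a.0 + (0 + 0) + (0 + 0) | a.0 | -a-> p1, -a-> p2
  p1 = (0 + 0) | 0 | ·
  p2 = 0 | ·
Reachable graph of Q (3 states):
  q0 = 0 + 0 + a.0 + (0 + 0) | a.0 | -a-> q1, -a-> q2
  q1 = (0 + 0) | 0 | ·
  q2 = 0 | ·
Bisimilarity quotient blocks:
  B0 = {p0, q0}
  B1 = {p1, p2, q1, q2}
p0 ∈ B0, q0 ∈ B0 → same block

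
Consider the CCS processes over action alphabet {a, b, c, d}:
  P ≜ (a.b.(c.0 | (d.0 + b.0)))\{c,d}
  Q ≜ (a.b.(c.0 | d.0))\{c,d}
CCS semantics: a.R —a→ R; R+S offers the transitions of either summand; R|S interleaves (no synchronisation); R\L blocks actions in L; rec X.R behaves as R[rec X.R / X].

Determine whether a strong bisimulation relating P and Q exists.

LTS(P): 4 reachable states
  m0 = (a.b.(c.0 | (d.0 + b.0)))\{c,d} | —a→ m1
  m1 = (b.(c.0 | (d.0 + b.0)))\{c,d} | —b→ m2
  m2 = (c.0 | (d.0 + b.0))\{c,d} | —b→ m3
  m3 = (c.0 | 0)\{c,d} | ·
LTS(Q): 3 reachable states
  n0 = (a.b.(c.0 | d.0))\{c,d} | —a→ n1
  n1 = (b.(c.0 | d.0))\{c,d} | —b→ n2
  n2 = (c.0 | d.0)\{c,d} | ·
Coarsest stable partition (strong bisimilarity classes):
  B0 = {m0}
  B1 = {m1}
  B2 = {m2, n1}
  B3 = {m3, n2}
  B4 = {n0}
m0 ∈ B0, n0 ∈ B4 → different blocks

NO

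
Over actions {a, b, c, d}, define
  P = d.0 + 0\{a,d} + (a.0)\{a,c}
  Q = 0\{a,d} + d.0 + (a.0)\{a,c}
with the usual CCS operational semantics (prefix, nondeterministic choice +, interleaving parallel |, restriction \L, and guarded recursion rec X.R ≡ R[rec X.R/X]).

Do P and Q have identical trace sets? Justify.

traces(P) = traces(Q)

LTS(P): 2 reachable states
  s0 = d.0 + 0\{a,d} + (a.0)\{a,c} | =d=> s1
  s1 = 0 | deadlocked
LTS(Q): 2 reachable states
  t0 = 0\{a,d} + d.0 + (a.0)\{a,c} | =d=> t1
  t1 = 0 | deadlocked
Bisimilarity quotient blocks:
  B0 = {s0, t0}
  B1 = {s1, t1}
s0 ∈ B0, t0 ∈ B0 → same block
Bisimilar ⇒ trace-equivalent.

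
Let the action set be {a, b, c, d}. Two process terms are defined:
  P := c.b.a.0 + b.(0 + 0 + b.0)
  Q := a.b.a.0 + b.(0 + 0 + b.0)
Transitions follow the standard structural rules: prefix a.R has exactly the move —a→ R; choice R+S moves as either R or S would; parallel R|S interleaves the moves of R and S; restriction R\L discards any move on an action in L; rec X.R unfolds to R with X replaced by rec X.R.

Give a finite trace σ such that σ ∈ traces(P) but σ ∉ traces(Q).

c

Reachable graph of P (5 states):
  s0 = c.b.a.0 + b.(0 + 0 + b.0) → —b→ s1, —c→ s2
  s1 = 0 + 0 + b.0 → —b→ s3
  s2 = b.a.0 → —b→ s4
  s3 = 0 → ·
  s4 = a.0 → —a→ s3
Reachable graph of Q (5 states):
  t0 = a.b.a.0 + b.(0 + 0 + b.0) → —a→ t1, —b→ t2
  t1 = b.a.0 → —b→ t3
  t2 = 0 + 0 + b.0 → —b→ t4
  t3 = a.0 → —a→ t4
  t4 = 0 → ·
Trace ⟨c⟩ through P, begin at {s0}:
  [1] c ⇒ {s2}
  ✓ P
Trace ⟨c⟩ through Q, begin at {t0}:
  [1] c ⇒ ∅  — Q cannot continue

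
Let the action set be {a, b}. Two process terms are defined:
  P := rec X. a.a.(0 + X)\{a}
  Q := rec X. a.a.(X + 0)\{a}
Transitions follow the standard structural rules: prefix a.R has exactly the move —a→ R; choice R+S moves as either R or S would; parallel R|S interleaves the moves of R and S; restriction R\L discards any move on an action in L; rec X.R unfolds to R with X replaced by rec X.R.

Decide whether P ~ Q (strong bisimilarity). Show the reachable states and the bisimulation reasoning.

LTS(P): 3 reachable states
  m0 = rec X. a.a.(0 + X)\{a} has moves =a=> m1
  m1 = a.(0 + (rec X. a.a.(0 + X)\{a}))\{a} has moves =a=> m2
  m2 = (0 + (rec X. a.a.(0 + X)\{a}))\{a} has moves ·
LTS(Q): 3 reachable states
  n0 = rec X. a.a.(X + 0)\{a} has moves =a=> n1
  n1 = a.((rec X. a.a.(X + 0)\{a}) + 0)\{a} has moves =a=> n2
  n2 = ((rec X. a.a.(X + 0)\{a}) + 0)\{a} has moves ·
Coarsest stable partition (strong bisimilarity classes):
  B0 = {m0, n0}
  B1 = {m1, n1}
  B2 = {m2, n2}
m0 ∈ B0, n0 ∈ B0 → same block

YES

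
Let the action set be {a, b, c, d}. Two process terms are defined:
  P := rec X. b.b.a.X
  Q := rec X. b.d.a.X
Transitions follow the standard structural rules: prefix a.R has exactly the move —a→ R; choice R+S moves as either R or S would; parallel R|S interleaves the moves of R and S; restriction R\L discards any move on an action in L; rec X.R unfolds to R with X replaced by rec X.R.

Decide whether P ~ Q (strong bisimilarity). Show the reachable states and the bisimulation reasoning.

P ≁ Q

Reachable graph of P (3 states):
  s0 = rec X. b.b.a.X | =b=> s1
  s1 = b.a.(rec X. b.b.a.X) | =b=> s2
  s2 = a.(rec X. b.b.a.X) | =a=> s0
Reachable graph of Q (3 states):
  t0 = rec X. b.d.a.X | =b=> t1
  t1 = d.a.(rec X. b.d.a.X) | =d=> t2
  t2 = a.(rec X. b.d.a.X) | =a=> t0
Partition-refinement fixed point:
  B0 = {s0}
  B1 = {s1}
  B2 = {s2}
  B3 = {t0}
  B4 = {t1}
  B5 = {t2}
s0 ∈ B0, t0 ∈ B3 → different blocks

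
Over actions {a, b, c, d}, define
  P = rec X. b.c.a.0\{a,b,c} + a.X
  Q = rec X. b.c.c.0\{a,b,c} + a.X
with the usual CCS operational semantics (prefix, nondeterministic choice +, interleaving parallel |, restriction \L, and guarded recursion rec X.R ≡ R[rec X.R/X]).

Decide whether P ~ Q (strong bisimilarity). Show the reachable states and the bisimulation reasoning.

NO

P's transition system — 4 states:
  m0 = rec X. b.c.a.0\{a,b,c} + a.X | =a=> m0, =b=> m1
  m1 = c.a.0\{a,b,c} | =c=> m2
  m2 = a.0\{a,b,c} | =a=> m3
  m3 = 0\{a,b,c} | stopped
Q's transition system — 4 states:
  n0 = rec X. b.c.c.0\{a,b,c} + a.X | =a=> n0, =b=> n1
  n1 = c.c.0\{a,b,c} | =c=> n2
  n2 = c.0\{a,b,c} | =c=> n3
  n3 = 0\{a,b,c} | stopped
Coarsest stable partition (strong bisimilarity classes):
  B0 = {m0}
  B1 = {m1}
  B2 = {m2}
  B3 = {m3, n3}
  B4 = {n0}
  B5 = {n1}
  B6 = {n2}
m0 ∈ B0, n0 ∈ B4 → different blocks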